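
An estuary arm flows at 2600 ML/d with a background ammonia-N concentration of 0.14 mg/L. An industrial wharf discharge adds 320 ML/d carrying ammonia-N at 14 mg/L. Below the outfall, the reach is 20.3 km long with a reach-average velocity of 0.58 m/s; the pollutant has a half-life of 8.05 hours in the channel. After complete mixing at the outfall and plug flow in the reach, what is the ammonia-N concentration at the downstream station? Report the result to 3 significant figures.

0.718 mg/L

Conservation of mass: C = (2600·0.1400 + 320.0·14.00) / 2920 = 4844/2920 = 1.659 mg/L.
Travel time t = 20.3·1000 / 0.58 = 35000 s = 9.722 h.
Half-life 8.05 h → k = ln 2 / 8.05 = 0.08611 h⁻¹ = 2.067 d⁻¹.
Decay over the reach: 1.659·exp(−kt) = 1.659·0.4329 = 0.7182 mg/L.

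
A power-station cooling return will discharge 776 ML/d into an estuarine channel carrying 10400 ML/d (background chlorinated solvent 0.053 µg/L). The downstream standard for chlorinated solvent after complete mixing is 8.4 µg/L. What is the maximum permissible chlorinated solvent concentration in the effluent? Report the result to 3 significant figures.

120 µg/L

At the limit, (Qr·Cr + Qe·Cₑ)/(Qr + Qe) = 8.4:
Cₑ = (11180·8.4 − 10400·0.05300) / 776.0 = 120.3 µg/L.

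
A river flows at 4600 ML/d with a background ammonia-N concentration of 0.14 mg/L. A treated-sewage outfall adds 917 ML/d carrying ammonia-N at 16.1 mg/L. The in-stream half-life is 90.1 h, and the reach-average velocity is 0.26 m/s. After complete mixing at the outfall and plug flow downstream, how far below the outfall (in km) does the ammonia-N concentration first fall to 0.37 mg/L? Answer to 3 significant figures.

After mixing, C = (4600·0.1400 + 917.0·16.10) / 5517 = 15410/5517 = 2.793 mg/L.
Half-life 90.1 h → k = ln 2 / 90.1 = 0.007693 h⁻¹ = 0.1846 d⁻¹.
Set 2.793·exp(−k·t) = 0.37 → t = ln(2.793/0.37)/k = 945900 s = 262.7 h.
Distance = v·t = 0.26·945900 = 245900 m = 245.9 km.

246 km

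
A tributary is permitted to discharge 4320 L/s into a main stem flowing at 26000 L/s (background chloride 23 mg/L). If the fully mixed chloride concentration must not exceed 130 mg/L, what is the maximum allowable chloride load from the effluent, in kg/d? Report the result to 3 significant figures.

289000 kg/d

Mass balance at the limit: 26000·23.00 + 4320·Cₑ = 30320·130 → Cₑ = 774.0 mg/L.
4320 L/s = 4.320 m³/s. Load = 4.320 m³/s × 774.0 g/m³ × 86 400 s/d = 288900 kg/d.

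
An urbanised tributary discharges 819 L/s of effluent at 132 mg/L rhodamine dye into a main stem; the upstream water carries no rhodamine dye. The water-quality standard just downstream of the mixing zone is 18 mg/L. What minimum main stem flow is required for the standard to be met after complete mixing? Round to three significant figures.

5190 L/s

Set C_mix = 18: (Q·0 + 819.0·132.0) / (Q + 819.0) = 18
→ Q = 819.0·(132.0 − 18)/(18 − 0) = 5187 L/s.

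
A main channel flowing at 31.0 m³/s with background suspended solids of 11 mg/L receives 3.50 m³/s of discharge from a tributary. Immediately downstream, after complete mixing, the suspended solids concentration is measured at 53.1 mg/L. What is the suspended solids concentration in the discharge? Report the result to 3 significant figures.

426 mg/L

Mass balance: 31.00·11.00 + 3.500·Cₑ = 34.50·53.10
→ Cₑ = (34.50·53.10 − 31.00·11.00) / 3.500 = 426.0 mg/L.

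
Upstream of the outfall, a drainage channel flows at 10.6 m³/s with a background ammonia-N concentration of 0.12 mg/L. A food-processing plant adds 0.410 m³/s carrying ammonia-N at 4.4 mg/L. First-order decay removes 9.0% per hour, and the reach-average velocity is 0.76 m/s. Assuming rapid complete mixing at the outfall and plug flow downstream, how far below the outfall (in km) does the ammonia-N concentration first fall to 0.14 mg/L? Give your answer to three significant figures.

After mixing, C = (10.60·0.1200 + 0.4100·4.400) / 11.01 = 3.076/11.01 = 0.2794 mg/L.
9.0%/h lost → k = −ln(1 − 0.09) = 0.09431 h⁻¹.
Set 0.2794·exp(−k·t) = 0.14 → t = ln(0.2794/0.14)/k = 26370 s = 7.326 h.
Distance = v·t = 0.76·26370 = 20040 m = 20.04 km.

20.0 km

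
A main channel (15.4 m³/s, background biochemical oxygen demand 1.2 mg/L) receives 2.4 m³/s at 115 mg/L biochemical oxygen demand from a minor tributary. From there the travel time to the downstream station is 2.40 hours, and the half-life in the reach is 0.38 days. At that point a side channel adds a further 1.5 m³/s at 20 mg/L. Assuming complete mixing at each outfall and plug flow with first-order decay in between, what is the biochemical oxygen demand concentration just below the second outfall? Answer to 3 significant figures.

Flow-weighted average: C = (15.40·1.200 + 2.400·115.0) / 17.80 = 294.5/17.80 = 16.54 mg/L; combined flow 17.80 m³/s.
Half-life 0.38 d → k = ln 2 / 0.38 = 1.824 d⁻¹.
After decay, C = 16.54 × e^(−kt) = 16.54 × 0.8333 = 13.79 mg/L.
Second outfall: C = (17.80·13.79 + 1.500·20.00)/19.30 = 14.27 mg/L.

14.3 mg/L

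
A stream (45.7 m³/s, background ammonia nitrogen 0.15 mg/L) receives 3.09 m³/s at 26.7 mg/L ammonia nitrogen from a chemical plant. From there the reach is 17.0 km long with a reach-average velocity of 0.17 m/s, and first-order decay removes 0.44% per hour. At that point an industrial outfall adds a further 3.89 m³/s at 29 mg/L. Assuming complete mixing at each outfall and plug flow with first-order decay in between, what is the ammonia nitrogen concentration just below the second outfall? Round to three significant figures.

3.64 mg/L

Mixed concentration C = ΣQC/ΣQ = (45.70·0.1500 + 3.090·26.70) / 48.79 = 89.36/48.79 = 1.831 mg/L; combined flow 48.79 m³/s.
Travel time t = 17.0·1000 / 0.17 = 100000 s = 27.78 h.
0.44%/h lost → k = −ln(1 − 0.0044) = 0.004410 h⁻¹.
First-order decay: C = 1.831·exp(−k·t) = 1.831·0.8847 = 1.620 mg/L.
At the second outfall, C = (48.79·1.620 + 3.890·29.00) / (48.79 + 3.890) = 3.642 mg/L.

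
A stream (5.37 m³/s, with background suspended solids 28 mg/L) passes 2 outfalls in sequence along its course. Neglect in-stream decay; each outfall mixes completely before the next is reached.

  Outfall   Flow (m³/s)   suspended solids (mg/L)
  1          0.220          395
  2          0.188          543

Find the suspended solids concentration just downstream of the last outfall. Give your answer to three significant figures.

58.7 mg/L

Below outfall 1: Q → 5.590 m³/s, C = (5.370·28.00 + 0.2200·395.0)/5.590 = 42.44 mg/L.
Below outfall 2: Q → 5.778 m³/s, C = (5.590·42.44 + 0.1880·543.0)/5.778 = 58.73 mg/L.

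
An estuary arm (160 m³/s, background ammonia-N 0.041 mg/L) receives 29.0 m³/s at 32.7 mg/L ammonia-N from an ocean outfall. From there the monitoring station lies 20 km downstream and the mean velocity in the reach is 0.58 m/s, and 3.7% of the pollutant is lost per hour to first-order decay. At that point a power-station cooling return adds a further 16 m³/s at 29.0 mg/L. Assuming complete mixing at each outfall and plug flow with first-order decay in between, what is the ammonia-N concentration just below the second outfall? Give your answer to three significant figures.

5.51 mg/L

After mixing, C = (160.0·0.04100 + 29.00·32.70) / 189.0 = 954.9/189.0 = 5.052 mg/L; combined flow 189.0 m³/s.
Travel time t = 20·1000 / 0.58 = 34480 s = 9.579 h.
3.7%/h lost → k = −ln(1 − 0.037) = 0.03770 h⁻¹.
After decay, C = 5.052 × e^(−kt) = 5.052 × 0.6969 = 3.521 mg/L.
Second outfall: C = (189.0·3.521 + 16.00·29.00)/205.0 = 5.509 mg/L.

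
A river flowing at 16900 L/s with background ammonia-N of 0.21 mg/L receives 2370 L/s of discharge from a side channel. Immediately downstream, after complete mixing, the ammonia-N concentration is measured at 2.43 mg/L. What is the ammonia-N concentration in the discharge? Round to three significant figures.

18.3 mg/L

Mass balance: 16900·0.2100 + 2370·Cₑ = 19270·2.430
→ Cₑ = (19270·2.430 − 16900·0.2100) / 2370 = 18.26 mg/L.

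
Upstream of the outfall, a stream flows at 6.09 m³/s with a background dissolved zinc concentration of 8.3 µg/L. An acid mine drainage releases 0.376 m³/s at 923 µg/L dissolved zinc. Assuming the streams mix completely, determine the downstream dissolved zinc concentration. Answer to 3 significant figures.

61.5 µg/L

Mass balance: C = (6.090·8.300 + 0.3760·923.0) / 6.466 = 397.6/6.466 = 61.49 µg/L.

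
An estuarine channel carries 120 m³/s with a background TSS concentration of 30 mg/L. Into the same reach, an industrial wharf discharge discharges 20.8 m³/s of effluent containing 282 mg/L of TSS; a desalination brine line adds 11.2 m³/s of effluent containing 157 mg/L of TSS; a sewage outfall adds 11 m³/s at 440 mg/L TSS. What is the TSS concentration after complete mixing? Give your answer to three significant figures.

Conservation of mass: C = (120.0·30.00 + 20.80·282.0 + 11.20·157.0 + 11.00·440.0) / 163.0 = 16060/163.0 = 98.55 mg/L.

98.6 mg/L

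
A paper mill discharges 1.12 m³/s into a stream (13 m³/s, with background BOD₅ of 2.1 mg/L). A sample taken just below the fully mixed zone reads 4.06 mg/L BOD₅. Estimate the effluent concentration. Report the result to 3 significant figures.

Mass balance: 13.00·2.100 + 1.120·Cₑ = 14.12·4.060
→ Cₑ = (14.12·4.060 − 13.00·2.100) / 1.120 = 26.81 mg/L.

26.8 mg/L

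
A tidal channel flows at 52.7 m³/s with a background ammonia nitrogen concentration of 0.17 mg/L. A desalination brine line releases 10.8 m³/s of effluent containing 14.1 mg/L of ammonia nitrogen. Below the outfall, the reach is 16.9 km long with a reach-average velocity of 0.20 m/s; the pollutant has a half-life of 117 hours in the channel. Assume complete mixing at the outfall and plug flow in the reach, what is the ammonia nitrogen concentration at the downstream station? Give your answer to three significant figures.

Conservation of mass: C = (52.70·0.1700 + 10.80·14.10) / 63.50 = 161.2/63.50 = 2.539 mg/L.
Travel time t = 16.9·1000 / 0.20 = 84500 s = 23.47 h.
Half-life 117 h → k = ln 2 / 117 = 0.005924 h⁻¹ = 0.1422 d⁻¹.
Applying C = C₀e^(−kt): 2.539 × 0.8702 = 2.210 mg/L.

2.21 mg/L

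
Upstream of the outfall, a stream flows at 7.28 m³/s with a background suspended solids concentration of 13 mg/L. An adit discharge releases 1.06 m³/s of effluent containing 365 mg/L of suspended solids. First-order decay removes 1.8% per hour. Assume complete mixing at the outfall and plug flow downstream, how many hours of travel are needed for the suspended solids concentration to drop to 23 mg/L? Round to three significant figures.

Conservation of mass: C = (7.280·13.00 + 1.060·365.0) / 8.340 = 481.5/8.340 = 57.74 mg/L.
1.8%/h lost → k = −ln(1 − 0.018) = 0.01816 h⁻¹.
57.74·exp(−k·t) = 23 → t = ln(57.74/23)/k = 182400 s = 50.67 h.

50.7 h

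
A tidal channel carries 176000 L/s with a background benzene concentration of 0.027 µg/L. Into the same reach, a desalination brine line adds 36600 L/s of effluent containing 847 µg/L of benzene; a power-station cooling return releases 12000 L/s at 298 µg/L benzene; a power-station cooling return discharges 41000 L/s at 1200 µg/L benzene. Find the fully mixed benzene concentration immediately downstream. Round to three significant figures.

315 µg/L

Flow-weighted average: C = (176000·0.02700 + 36600·847.0 + 12000·298.0 + 41000·1200) / 265600 = 83780000/265600 = 315.4 µg/L.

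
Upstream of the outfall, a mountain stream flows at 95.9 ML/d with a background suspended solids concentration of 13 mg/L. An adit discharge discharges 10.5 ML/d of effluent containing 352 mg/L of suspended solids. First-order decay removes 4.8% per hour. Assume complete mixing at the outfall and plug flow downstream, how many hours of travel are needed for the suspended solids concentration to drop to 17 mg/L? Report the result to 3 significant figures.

Mass balance: C = (95.90·13.00 + 10.50·352.0) / 106.4 = 4943/106.4 = 46.45 mg/L.
4.8%/h lost → k = −ln(1 − 0.048) = 0.04919 h⁻¹.
46.45·exp(−k·t) = 17 → t = ln(46.45/17)/k = 73570 s = 20.44 h.

20.4 h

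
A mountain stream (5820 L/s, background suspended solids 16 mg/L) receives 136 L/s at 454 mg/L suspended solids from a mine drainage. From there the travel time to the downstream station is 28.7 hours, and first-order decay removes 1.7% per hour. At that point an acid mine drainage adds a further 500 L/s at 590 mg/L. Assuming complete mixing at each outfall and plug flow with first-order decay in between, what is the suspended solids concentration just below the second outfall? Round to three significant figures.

60.4 mg/L

Mass balance: C = (5820·16.00 + 136.0·454.0) / 5956 = 154900/5956 = 26.00 mg/L; combined flow 5956 L/s.
1.7%/h lost → k = −ln(1 − 0.017) = 0.01715 h⁻¹.
After decay, C = 26.00 × e^(−kt) = 26.00 × 0.6113 = 15.90 mg/L.
At the second outfall, C = (5956·15.90 + 500.0·590.0) / (5956 + 500.0) = 60.36 mg/L.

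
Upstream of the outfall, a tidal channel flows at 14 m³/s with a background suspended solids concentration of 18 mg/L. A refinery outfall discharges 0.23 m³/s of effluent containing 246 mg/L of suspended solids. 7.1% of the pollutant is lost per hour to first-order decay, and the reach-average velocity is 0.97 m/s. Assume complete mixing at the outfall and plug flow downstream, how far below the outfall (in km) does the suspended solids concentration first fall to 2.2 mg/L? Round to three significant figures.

108 km

Conservation of mass: C = (14.00·18.00 + 0.2300·246.0) / 14.23 = 308.6/14.23 = 21.69 mg/L.
7.1%/h lost → k = −ln(1 − 0.071) = 0.07365 h⁻¹.
Set 21.69·exp(−k·t) = 2.2 → t = ln(21.69/2.2)/k = 111900 s = 31.07 h.
Distance = v·t = 0.97·111900 = 108500 m = 108.5 km.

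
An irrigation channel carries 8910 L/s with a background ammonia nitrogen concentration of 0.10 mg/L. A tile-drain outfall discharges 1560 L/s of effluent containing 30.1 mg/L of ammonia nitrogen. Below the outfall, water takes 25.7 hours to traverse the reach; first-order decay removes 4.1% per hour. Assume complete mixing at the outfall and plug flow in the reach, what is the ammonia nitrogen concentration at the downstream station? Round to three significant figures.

1.56 mg/L

Mass balance: C = (8910·0.1000 + 1560·30.10) / 10470 = 47850/10470 = 4.570 mg/L.
4.1%/h lost → k = −ln(1 − 0.041) = 0.04186 h⁻¹.
Decay over the reach: 4.570·exp(−kt) = 4.570·0.3410 = 1.558 mg/L.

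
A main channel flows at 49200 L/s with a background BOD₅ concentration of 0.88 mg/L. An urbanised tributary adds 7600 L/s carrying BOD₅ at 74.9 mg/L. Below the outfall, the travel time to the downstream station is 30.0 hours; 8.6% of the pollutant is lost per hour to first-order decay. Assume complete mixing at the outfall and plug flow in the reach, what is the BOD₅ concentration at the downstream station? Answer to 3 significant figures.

After mixing, C = (49200·0.8800 + 7600·74.90) / 56800 = 612500/56800 = 10.78 mg/L.
8.6%/h lost → k = −ln(1 − 0.086) = 0.08992 h⁻¹.
First-order decay: C = 10.78·exp(−k·t) = 10.78·0.06736 = 0.7264 mg/L.

0.726 mg/L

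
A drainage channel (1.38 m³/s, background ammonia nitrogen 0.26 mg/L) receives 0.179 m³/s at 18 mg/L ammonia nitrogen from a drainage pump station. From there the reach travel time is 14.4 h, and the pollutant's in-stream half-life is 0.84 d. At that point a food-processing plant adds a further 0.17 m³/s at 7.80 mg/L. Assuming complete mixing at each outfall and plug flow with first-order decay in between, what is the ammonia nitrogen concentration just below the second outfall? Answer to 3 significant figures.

Conservation of mass: C = (1.380·0.2600 + 0.1790·18.00) / 1.559 = 3.581/1.559 = 2.297 mg/L; combined flow 1.559 m³/s.
Half-life 0.84 d → k = ln 2 / 0.84 = 0.8252 d⁻¹.
Applying C = C₀e^(−kt): 2.297 × 0.6095 = 1.400 mg/L.
At the second outfall, C = (1.559·1.400 + 0.1700·7.800) / (1.559 + 0.1700) = 2.029 mg/L.

2.03 mg/L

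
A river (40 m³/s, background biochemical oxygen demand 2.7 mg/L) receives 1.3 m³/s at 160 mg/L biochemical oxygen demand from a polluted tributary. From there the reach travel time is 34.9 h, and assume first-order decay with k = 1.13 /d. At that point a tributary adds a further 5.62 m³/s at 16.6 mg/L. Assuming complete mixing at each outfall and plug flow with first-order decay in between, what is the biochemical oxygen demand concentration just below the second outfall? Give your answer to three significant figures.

After mixing, C = (40.00·2.700 + 1.300·160.0) / 41.30 = 316.0/41.30 = 7.651 mg/L; combined flow 41.30 m³/s.
After decay, C = 7.651 × e^(−kt) = 7.651 × 0.1934 = 1.479 mg/L.
Second outfall: C = (41.30·1.479 + 5.620·16.60)/46.92 = 3.291 mg/L.

3.29 mg/L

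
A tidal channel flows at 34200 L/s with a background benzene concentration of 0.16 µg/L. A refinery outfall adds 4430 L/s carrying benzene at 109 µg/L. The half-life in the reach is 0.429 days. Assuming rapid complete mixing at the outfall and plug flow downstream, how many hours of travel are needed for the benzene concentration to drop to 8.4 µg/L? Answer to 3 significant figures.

After mixing, C = (34200·0.1600 + 4430·109.0) / 38630 = 488300/38630 = 12.64 µg/L.
Half-life 0.429 d → k = ln 2 / 0.429 = 1.616 d⁻¹.
12.64·exp(−k·t) = 8.4 → t = ln(12.64/8.4)/k = 21860 s = 6.072 h.

6.07 h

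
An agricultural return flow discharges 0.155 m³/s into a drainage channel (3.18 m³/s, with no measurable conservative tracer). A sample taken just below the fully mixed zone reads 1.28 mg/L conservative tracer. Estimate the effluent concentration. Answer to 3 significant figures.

Mass balance: 3.180·0 + 0.1550·Cₑ = 3.335·1.280
→ Cₑ = (3.335·1.280 − 3.180·0) / 0.1550 = 27.54 mg/L.

27.5 mg/L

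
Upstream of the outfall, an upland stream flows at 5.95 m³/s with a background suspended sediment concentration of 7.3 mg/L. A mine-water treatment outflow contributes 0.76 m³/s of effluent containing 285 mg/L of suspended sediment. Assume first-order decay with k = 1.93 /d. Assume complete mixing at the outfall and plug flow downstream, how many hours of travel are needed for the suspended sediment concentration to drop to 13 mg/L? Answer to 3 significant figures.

Flow-weighted average: C = (5.950·7.300 + 0.7600·285.0) / 6.710 = 260.0/6.710 = 38.75 mg/L.
38.75·exp(−k·t) = 13 → t = ln(38.75/13)/k = 48900 s = 13.58 h.

13.6 h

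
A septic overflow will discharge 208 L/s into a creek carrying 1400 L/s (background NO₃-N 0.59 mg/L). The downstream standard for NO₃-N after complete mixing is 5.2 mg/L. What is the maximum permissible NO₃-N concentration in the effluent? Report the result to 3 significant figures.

At the limit, (Qr·Cr + Qe·Cₑ)/(Qr + Qe) = 5.2:
Cₑ = (1608·5.2 − 1400·0.5900) / 208.0 = 36.23 mg/L.

36.2 mg/L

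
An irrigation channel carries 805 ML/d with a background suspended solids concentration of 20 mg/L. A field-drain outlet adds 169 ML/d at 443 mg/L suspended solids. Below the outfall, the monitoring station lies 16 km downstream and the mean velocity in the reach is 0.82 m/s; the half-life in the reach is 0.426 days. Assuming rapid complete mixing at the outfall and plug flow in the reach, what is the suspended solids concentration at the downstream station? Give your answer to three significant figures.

Mixed concentration C = ΣQC/ΣQ = (805.0·20.00 + 169.0·443.0) / 974.0 = 90970/974.0 = 93.40 mg/L.
Travel time t = 16·1000 / 0.82 = 19510 s = 5.420 h.
Half-life 0.426 d → k = ln 2 / 0.426 = 1.627 d⁻¹.
First-order decay: C = 93.40·exp(−k·t) = 93.40·0.6925 = 64.68 mg/L.

64.7 mg/L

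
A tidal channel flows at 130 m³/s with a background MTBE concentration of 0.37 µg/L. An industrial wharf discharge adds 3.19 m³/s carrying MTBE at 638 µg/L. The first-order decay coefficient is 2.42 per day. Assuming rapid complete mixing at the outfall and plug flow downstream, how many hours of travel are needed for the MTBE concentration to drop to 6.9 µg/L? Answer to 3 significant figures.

8.12 h

Conservation of mass: C = (130.0·0.3700 + 3.190·638.0) / 133.2 = 2083/133.2 = 15.64 µg/L.
15.64·exp(−k·t) = 6.9 → t = ln(15.64/6.9)/k = 29220 s = 8.117 h.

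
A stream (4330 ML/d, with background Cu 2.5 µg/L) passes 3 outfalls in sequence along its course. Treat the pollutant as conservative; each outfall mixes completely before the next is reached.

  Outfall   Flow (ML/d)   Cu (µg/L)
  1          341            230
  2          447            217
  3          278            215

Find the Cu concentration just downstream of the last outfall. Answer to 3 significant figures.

Outfall 1: combined Q = 4671 ML/d; C = (4330·2.500 + 341.0·230.0)/4671 = 19.11 µg/L.
Outfall 2: combined Q = 5118 ML/d; C = (4671·19.11 + 447.0·217.0)/5118 = 36.39 µg/L.
Outfall 3: combined Q = 5396 ML/d; C = (5118·36.39 + 278.0·215.0)/5396 = 45.59 µg/L.

45.6 µg/L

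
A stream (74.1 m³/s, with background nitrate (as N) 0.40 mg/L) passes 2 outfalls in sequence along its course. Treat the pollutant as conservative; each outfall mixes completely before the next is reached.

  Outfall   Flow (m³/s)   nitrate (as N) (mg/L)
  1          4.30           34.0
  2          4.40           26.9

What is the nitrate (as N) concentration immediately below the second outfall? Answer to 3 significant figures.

Outfall 1: combined Q = 78.40 m³/s; C = (74.10·0.4000 + 4.300·34.00)/78.40 = 2.243 mg/L.
Outfall 2: combined Q = 82.80 m³/s; C = (78.40·2.243 + 4.400·26.90)/82.80 = 3.553 mg/L.

3.55 mg/L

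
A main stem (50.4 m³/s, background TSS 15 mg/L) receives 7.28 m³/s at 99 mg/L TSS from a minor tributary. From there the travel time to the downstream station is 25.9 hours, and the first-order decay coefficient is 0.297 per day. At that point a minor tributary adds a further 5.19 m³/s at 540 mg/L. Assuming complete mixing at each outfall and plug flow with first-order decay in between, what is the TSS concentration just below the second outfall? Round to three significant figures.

Conservation of mass: C = (50.40·15.00 + 7.280·99.00) / 57.68 = 1477/57.68 = 25.60 mg/L; combined flow 57.68 m³/s.
Decay over the reach: 25.60·exp(−kt) = 25.60·0.7258 = 18.58 mg/L.
At the second outfall, C = (57.68·18.58 + 5.190·540.0) / (57.68 + 5.190) = 61.63 mg/L.

61.6 mg/L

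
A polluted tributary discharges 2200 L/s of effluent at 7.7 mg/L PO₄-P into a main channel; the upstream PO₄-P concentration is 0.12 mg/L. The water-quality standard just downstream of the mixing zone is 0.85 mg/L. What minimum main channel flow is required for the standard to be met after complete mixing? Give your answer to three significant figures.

Set C_mix = 0.85: (Q·0.1200 + 2200·7.700) / (Q + 2200) = 0.85
→ Q = 2200·(7.700 − 0.85)/(0.85 − 0.1200) = 20640 L/s.

20600 L/s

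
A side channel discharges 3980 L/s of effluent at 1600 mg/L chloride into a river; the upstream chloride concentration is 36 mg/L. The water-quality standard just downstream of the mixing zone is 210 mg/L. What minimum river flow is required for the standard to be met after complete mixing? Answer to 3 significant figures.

31800 L/s

Set C_mix = 210: (Q·36.00 + 3980·1600) / (Q + 3980) = 210
→ Q = 3980·(1600 − 210)/(210 − 36.00) = 31790 L/s.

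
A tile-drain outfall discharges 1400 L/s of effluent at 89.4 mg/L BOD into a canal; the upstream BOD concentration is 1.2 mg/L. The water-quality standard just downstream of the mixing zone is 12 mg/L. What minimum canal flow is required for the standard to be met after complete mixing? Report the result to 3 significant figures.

Set C_mix = 12: (Q·1.200 + 1400·89.40) / (Q + 1400) = 12
→ Q = 1400·(89.40 − 12)/(12 − 1.200) = 10030 L/s.

10000 L/s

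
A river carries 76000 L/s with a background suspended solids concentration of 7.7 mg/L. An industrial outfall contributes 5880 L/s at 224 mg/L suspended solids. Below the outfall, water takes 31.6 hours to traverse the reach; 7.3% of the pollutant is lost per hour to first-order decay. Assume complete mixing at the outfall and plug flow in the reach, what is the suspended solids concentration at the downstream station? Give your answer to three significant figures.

2.12 mg/L

Mixed concentration C = ΣQC/ΣQ = (76000·7.700 + 5880·224.0) / 81880 = 1902000/81880 = 23.23 mg/L.
7.3%/h lost → k = −ln(1 − 0.073) = 0.07580 h⁻¹.
Decay over the reach: 23.23·exp(−kt) = 23.23·0.09114 = 2.118 mg/L.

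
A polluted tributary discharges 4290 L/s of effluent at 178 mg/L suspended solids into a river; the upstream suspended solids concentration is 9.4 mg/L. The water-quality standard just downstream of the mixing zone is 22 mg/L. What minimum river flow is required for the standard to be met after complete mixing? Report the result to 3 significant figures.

53100 L/s

Set C_mix = 22: (Q·9.400 + 4290·178.0) / (Q + 4290) = 22
→ Q = 4290·(178.0 − 22)/(22 − 9.400) = 53110 L/s.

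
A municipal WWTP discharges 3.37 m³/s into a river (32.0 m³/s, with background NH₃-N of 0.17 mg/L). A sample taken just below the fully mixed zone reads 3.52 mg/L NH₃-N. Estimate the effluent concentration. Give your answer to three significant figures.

Mass balance: 32.00·0.1700 + 3.370·Cₑ = 35.37·3.520
→ Cₑ = (35.37·3.520 − 32.00·0.1700) / 3.370 = 35.33 mg/L.

35.3 mg/L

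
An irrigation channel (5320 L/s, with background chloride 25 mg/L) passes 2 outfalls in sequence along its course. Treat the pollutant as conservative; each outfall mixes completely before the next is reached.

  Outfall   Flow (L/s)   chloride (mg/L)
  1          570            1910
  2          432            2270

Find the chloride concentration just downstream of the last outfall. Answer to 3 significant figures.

Below outfall 1: Q → 5890 L/s, C = (5320·25.00 + 570.0·1910)/5890 = 207.4 mg/L.
Below outfall 2: Q → 6322 L/s, C = (5890·207.4 + 432.0·2270)/6322 = 348.4 mg/L.

348 mg/L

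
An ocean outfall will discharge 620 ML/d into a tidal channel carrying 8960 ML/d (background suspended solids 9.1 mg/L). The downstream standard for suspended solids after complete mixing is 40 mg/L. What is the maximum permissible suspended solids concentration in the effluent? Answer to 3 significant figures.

At the limit, (Qr·Cr + Qe·Cₑ)/(Qr + Qe) = 40:
Cₑ = (9580·40 − 8960·9.100) / 620.0 = 486.6 mg/L.

487 mg/L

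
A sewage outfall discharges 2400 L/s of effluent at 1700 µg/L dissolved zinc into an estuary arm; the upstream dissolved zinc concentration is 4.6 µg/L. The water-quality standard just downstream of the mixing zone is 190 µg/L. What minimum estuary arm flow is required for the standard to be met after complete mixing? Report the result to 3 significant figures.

Set C_mix = 190: (Q·4.600 + 2400·1700) / (Q + 2400) = 190
→ Q = 2400·(1700 − 190)/(190 − 4.600) = 19550 L/s.

19500 L/s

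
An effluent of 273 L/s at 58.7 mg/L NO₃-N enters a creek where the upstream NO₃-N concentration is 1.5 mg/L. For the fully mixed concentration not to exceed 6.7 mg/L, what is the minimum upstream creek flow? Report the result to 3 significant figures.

Set C_mix = 6.7: (Q·1.500 + 273.0·58.70) / (Q + 273.0) = 6.7
→ Q = 273.0·(58.70 − 6.7)/(6.7 − 1.500) = 2730 L/s.

2730 L/s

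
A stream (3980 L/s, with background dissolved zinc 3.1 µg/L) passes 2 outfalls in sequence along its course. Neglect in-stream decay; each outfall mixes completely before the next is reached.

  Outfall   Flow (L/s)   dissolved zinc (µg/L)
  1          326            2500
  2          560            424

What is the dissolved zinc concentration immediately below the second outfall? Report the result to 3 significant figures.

Below outfall 1: Q → 4306 L/s, C = (3980·3.100 + 326.0·2500)/4306 = 192.1 µg/L.
Below outfall 2: Q → 4866 L/s, C = (4306·192.1 + 560.0·424.0)/4866 = 218.8 µg/L.

219 µg/L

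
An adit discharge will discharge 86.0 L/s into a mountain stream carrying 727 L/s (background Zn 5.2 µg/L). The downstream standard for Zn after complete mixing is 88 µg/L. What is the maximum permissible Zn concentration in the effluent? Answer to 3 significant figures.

788 µg/L

At the limit, (Qr·Cr + Qe·Cₑ)/(Qr + Qe) = 88:
Cₑ = (813.0·88 − 727.0·5.200) / 86.00 = 787.9 µg/L.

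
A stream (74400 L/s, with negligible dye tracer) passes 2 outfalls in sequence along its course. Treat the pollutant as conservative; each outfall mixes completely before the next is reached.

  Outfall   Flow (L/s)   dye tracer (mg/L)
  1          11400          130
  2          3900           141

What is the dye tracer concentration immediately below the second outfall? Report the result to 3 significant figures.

22.7 mg/L

Outfall 1: combined Q = 85800 L/s; C = (74400·0 + 11400·130.0)/85800 = 17.27 mg/L.
Outfall 2: combined Q = 89700 L/s; C = (85800·17.27 + 3900·141.0)/89700 = 22.65 mg/L.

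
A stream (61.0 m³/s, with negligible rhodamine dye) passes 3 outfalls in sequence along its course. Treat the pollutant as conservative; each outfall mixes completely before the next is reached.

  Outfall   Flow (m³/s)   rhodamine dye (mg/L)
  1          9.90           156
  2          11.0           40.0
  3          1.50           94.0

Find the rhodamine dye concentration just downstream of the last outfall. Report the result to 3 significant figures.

After outfall 1: Q = 61.00 + 9.900 = 70.90 m³/s; C = (61.00·0 + 9.900·156.0)/70.90 = 21.78 mg/L.
After outfall 2: Q = 70.90 + 11.00 = 81.90 m³/s; C = (70.90·21.78 + 11.00·40.00)/81.90 = 24.23 mg/L.
After outfall 3: Q = 81.90 + 1.500 = 83.40 m³/s; C = (81.90·24.23 + 1.500·94.00)/83.40 = 25.48 mg/L.

25.5 mg/L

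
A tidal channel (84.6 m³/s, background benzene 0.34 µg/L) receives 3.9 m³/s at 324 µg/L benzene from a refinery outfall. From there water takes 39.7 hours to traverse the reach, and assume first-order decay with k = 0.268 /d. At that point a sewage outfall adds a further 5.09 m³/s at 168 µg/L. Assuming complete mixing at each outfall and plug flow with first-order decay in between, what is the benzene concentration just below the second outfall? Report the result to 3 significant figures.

Conservation of mass: C = (84.60·0.3400 + 3.900·324.0) / 88.50 = 1292/88.50 = 14.60 µg/L; combined flow 88.50 m³/s.
Applying C = C₀e^(−kt): 14.60 × 0.6419 = 9.374 µg/L.
At the second outfall, C = (88.50·9.374 + 5.090·168.0) / (88.50 + 5.090) = 18.00 µg/L.

18.0 µg/L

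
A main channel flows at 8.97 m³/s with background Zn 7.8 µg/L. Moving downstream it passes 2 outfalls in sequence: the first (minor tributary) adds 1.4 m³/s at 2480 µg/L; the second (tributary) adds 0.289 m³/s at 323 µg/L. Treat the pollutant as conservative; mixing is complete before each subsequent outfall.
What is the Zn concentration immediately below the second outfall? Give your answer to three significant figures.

After outfall 1: Q = 8.970 + 1.400 = 10.37 m³/s; C = (8.970·7.800 + 1.400·2480)/10.37 = 341.6 µg/L.
After outfall 2: Q = 10.37 + 0.2890 = 10.66 m³/s; C = (10.37·341.6 + 0.2890·323.0)/10.66 = 341.1 µg/L.

341 µg/L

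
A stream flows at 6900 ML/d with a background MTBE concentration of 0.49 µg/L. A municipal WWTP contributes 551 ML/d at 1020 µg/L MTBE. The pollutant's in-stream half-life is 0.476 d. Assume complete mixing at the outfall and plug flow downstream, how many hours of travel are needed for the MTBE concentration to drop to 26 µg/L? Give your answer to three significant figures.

17.7 h

Flow-weighted average: C = (6900·0.4900 + 551.0·1020) / 7451 = 565400/7451 = 75.88 µg/L.
Half-life 0.476 d → k = ln 2 / 0.476 = 1.456 d⁻¹.
75.88·exp(−k·t) = 26 → t = ln(75.88/26)/k = 63550 s = 17.65 h.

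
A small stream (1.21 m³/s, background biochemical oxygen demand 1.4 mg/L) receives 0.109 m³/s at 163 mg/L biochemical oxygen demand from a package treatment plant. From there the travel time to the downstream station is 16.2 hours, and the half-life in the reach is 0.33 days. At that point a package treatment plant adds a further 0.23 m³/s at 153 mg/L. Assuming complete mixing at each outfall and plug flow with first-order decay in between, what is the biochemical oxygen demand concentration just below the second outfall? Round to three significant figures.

Flow-weighted average: C = (1.210·1.400 + 0.1090·163.0) / 1.319 = 19.46/1.319 = 14.75 mg/L; combined flow 1.319 m³/s.
Half-life 0.33 d → k = ln 2 / 0.33 = 2.100 d⁻¹.
First-order decay: C = 14.75·exp(−k·t) = 14.75·0.2422 = 3.574 mg/L.
Second outfall: C = (1.319·3.574 + 0.2300·153.0)/1.549 = 25.76 mg/L.

25.8 mg/L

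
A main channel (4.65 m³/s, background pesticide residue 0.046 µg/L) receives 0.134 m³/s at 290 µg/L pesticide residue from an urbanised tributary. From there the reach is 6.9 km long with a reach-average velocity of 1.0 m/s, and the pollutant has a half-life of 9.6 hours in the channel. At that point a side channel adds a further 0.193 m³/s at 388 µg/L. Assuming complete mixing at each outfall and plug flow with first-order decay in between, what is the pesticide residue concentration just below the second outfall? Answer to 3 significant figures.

21.9 µg/L

After mixing, C = (4.650·0.04600 + 0.1340·290.0) / 4.784 = 39.07/4.784 = 8.168 µg/L; combined flow 4.784 m³/s.
Travel time t = 6.9·1000 / 1.0 = 6900 s = 1.917 h.
Half-life 9.6 h → k = ln 2 / 9.6 = 0.07220 h⁻¹ = 1.733 d⁻¹.
Applying C = C₀e^(−kt): 8.168 × 0.8708 = 7.112 µg/L.
At the second outfall, C = (4.784·7.112 + 0.1930·388.0) / (4.784 + 0.1930) = 21.88 µg/L.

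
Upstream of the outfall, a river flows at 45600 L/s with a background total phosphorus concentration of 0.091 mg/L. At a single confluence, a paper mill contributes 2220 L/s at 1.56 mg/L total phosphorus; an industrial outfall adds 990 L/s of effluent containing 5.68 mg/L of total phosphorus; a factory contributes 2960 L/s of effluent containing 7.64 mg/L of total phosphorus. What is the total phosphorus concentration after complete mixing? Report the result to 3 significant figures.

Mass balance: C = (45600·0.09100 + 2220·1.560 + 990.0·5.680 + 2960·7.640) / 51770 = 35850/51770 = 0.6925 mg/L.

0.692 mg/L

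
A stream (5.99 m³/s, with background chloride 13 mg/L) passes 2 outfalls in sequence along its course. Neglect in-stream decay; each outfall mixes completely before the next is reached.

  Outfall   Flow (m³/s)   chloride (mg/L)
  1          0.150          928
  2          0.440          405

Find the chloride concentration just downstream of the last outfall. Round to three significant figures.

After outfall 1: Q = 5.990 + 0.1500 = 6.140 m³/s; C = (5.990·13.00 + 0.1500·928.0)/6.140 = 35.35 mg/L.
After outfall 2: Q = 6.140 + 0.4400 = 6.580 m³/s; C = (6.140·35.35 + 0.4400·405.0)/6.580 = 60.07 mg/L.

60.1 mg/L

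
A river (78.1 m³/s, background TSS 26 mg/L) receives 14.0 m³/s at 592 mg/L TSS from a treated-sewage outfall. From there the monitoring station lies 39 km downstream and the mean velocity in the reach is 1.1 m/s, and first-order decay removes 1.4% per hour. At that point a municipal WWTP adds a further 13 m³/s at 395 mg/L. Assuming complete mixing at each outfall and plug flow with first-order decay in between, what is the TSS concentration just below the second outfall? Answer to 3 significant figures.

134 mg/L

Conservation of mass: C = (78.10·26.00 + 14.00·592.0) / 92.10 = 10320/92.10 = 112.0 mg/L; combined flow 92.10 m³/s.
Travel time t = 39·1000 / 1.1 = 35450 s = 9.848 h.
1.4%/h lost → k = −ln(1 − 0.014) = 0.01410 h⁻¹.
Applying C = C₀e^(−kt): 112.0 × 0.8704 = 97.51 mg/L.
Second outfall: C = (92.10·97.51 + 13.00·395.0)/105.1 = 134.3 mg/L.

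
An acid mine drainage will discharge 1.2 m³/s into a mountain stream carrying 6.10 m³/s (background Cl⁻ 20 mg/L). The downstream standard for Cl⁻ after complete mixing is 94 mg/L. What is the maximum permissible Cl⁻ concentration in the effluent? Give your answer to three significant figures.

470 mg/L

At the limit, (Qr·Cr + Qe·Cₑ)/(Qr + Qe) = 94:
Cₑ = (7.300·94 − 6.100·20.00) / 1.200 = 470.2 mg/L.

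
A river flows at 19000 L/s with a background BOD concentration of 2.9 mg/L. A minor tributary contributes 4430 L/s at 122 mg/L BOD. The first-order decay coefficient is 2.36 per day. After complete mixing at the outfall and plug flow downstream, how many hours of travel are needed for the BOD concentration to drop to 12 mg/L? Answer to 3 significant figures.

Mixed concentration C = ΣQC/ΣQ = (19000·2.900 + 4430·122.0) / 23430 = 595600/23430 = 25.42 mg/L.
25.42·exp(−k·t) = 12 → t = ln(25.42/12)/k = 27480 s = 7.633 h.

7.63 h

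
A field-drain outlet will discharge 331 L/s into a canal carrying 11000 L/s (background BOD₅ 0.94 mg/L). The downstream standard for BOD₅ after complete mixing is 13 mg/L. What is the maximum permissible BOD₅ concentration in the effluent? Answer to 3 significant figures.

414 mg/L

At the limit, (Qr·Cr + Qe·Cₑ)/(Qr + Qe) = 13:
Cₑ = (11330·13 − 11000·0.9400) / 331.0 = 413.8 mg/L.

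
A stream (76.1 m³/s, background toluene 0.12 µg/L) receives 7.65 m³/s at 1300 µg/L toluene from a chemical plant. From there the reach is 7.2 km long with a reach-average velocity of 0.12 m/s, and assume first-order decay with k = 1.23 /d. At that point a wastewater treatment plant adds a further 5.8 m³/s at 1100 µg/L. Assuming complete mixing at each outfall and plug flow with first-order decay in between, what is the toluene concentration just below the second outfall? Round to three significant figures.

119 µg/L

Mixed concentration C = ΣQC/ΣQ = (76.10·0.1200 + 7.650·1300) / 83.75 = 9954/83.75 = 118.9 µg/L; combined flow 83.75 m³/s.
Travel time t = 7.2·1000 / 0.12 = 60000 s = 16.67 h.
Decay over the reach: 118.9·exp(−kt) = 118.9·0.4256 = 50.59 µg/L.
At the second outfall, C = (83.75·50.59 + 5.800·1100) / (83.75 + 5.800) = 118.6 µg/L.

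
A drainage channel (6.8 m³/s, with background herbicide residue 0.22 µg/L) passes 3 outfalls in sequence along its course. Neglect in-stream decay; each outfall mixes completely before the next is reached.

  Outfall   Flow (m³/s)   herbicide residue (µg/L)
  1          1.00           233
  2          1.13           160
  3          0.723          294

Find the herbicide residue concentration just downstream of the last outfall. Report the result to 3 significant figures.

65.0 µg/L

Below outfall 1: Q → 7.800 m³/s, C = (6.800·0.2200 + 1.000·233.0)/7.800 = 30.06 µg/L.
Below outfall 2: Q → 8.930 m³/s, C = (7.800·30.06 + 1.130·160.0)/8.930 = 46.51 µg/L.
Below outfall 3: Q → 9.653 m³/s, C = (8.930·46.51 + 0.7230·294.0)/9.653 = 65.04 µg/L.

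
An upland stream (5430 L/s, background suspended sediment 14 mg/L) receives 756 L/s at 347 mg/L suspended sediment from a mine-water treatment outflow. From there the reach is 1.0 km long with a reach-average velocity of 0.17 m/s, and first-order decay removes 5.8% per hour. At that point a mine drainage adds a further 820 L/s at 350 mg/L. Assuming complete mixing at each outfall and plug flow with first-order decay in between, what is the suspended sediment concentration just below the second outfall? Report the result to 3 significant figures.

84.8 mg/L

Mass balance: C = (5430·14.00 + 756.0·347.0) / 6186 = 338400/6186 = 54.70 mg/L; combined flow 6186 L/s.
Travel time t = 1.0·1000 / 0.17 = 5882 s = 1.634 h.
5.8%/h lost → k = −ln(1 − 0.058) = 0.05975 h⁻¹.
Decay over the reach: 54.70·exp(−kt) = 54.70·0.9070 = 49.61 mg/L.
Second outfall: C = (6186·49.61 + 820.0·350.0)/7006 = 84.77 mg/L.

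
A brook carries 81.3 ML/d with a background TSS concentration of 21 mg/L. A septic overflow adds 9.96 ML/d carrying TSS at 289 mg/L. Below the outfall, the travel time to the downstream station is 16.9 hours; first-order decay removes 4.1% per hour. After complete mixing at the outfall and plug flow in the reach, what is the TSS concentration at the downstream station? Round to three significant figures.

24.8 mg/L

Flow-weighted average: C = (81.30·21.00 + 9.960·289.0) / 91.26 = 4586/91.26 = 50.25 mg/L.
4.1%/h lost → k = −ln(1 − 0.041) = 0.04186 h⁻¹.
First-order decay: C = 50.25·exp(−k·t) = 50.25·0.4929 = 24.77 mg/L.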